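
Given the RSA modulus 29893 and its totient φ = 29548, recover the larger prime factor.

179

φ(n) = (p−1)(q−1) = n − (p+q) + 1, so p + q = 29893 − 29548 + 1 = 346.
p and q are the roots of t² − 346t + 29893 = 0.
Discriminant: 346² − 4·29893 = 119716 − 119572 = 144; √144 = 12.
q = (346 − 12)/2 = 167, p = (346 + 12)/2 = 179.
Check: 167 · 179 = 29893.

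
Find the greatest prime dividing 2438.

2438 = 2 · 1219
1219 = 23 · 53
53 is prime.
So 2438 = 2 · 23 · 53; the largest prime factor is 53.

53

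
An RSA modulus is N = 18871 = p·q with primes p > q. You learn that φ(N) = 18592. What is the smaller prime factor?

113

φ(n) = (p−1)(q−1) = n − (p+q) + 1, so p + q = 18871 − 18592 + 1 = 280.
p and q are the roots of t² − 280t + 18871 = 0.
Discriminant: 280² − 4·18871 = 78400 − 75484 = 2916; √2916 = 54.
q = (280 − 54)/2 = 113, p = (280 + 54)/2 = 167.
Check: 113 · 167 = 18871.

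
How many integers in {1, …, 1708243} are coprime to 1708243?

Factor: 1708243 = 53 · 167 · 193.
φ(1708243) = (53−1) · (167−1) · (193−1) = 52 · 166 · 192 = 1657344.

1657344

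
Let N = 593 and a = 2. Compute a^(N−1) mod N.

1

2^1 ≡ 2 (mod 593)
2^2 ≡ 2^2 = 4 ≡ 4 (mod 593)
2^4 ≡ 4^2 = 16 ≡ 16 (mod 593)
2^8 ≡ 16^2 = 256 ≡ 256 (mod 593)
2^16 ≡ 256^2 = 65536 ≡ 306 (mod 593)
2^32 ≡ 306^2 = 93636 ≡ 535 (mod 593)
2^64 ≡ 535^2 = 286225 ≡ 399 (mod 593)
2^128 ≡ 399^2 = 159201 ≡ 277 (mod 593)
2^256 ≡ 277^2 = 76729 ≡ 232 (mod 593)
2^512 ≡ 232^2 = 53824 ≡ 454 (mod 593)
592 = 512 + 64 + 16 in binary powers of 2.
So 2^592 ≡ 454 · 399 · 306 ≡ 1 (mod 593).
Since the result is 1, base 2 gives no evidence that 593 is composite.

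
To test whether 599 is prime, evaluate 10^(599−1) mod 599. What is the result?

10^1 ≡ 10 (mod 599)
10^2 ≡ 10^2 = 100 ≡ 100 (mod 599)
10^4 ≡ 100^2 = 10000 ≡ 416 (mod 599)
10^8 ≡ 416^2 = 173056 ≡ 544 (mod 599)
10^16 ≡ 544^2 = 295936 ≡ 30 (mod 599)
10^32 ≡ 30^2 = 900 ≡ 301 (mod 599)
10^64 ≡ 301^2 = 90601 ≡ 152 (mod 599)
10^128 ≡ 152^2 = 23104 ≡ 342 (mod 599)
10^256 ≡ 342^2 = 116964 ≡ 159 (mod 599)
10^512 ≡ 159^2 = 25281 ≡ 123 (mod 599)
598 = 512 + 64 + 16 + 4 + 2 in binary powers of 2.
So 10^598 ≡ 123 · 152 · 30 · 416 · 100 ≡ 1 (mod 599).
Since the result is 1, base 10 gives no evidence that 599 is composite.

1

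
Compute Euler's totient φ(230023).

Factor: 230023 = 23 · 73 · 137.
φ(230023) = (23−1) · (73−1) · (137−1) = 22 · 72 · 136 = 215424.

215424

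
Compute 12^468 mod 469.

330

12^1 ≡ 12 (mod 469)
12^2 ≡ 12^2 = 144 ≡ 144 (mod 469)
12^4 ≡ 144^2 = 20736 ≡ 100 (mod 469)
12^8 ≡ 100^2 = 10000 ≡ 151 (mod 469)
12^16 ≡ 151^2 = 22801 ≡ 289 (mod 469)
12^32 ≡ 289^2 = 83521 ≡ 39 (mod 469)
12^64 ≡ 39^2 = 1521 ≡ 114 (mod 469)
12^128 ≡ 114^2 = 12996 ≡ 333 (mod 469)
12^256 ≡ 333^2 = 110889 ≡ 205 (mod 469)
468 = 256 + 128 + 64 + 16 + 4 in binary powers of 2.
So 12^468 ≡ 205 · 333 · 114 · 289 · 100 ≡ 330 (mod 469).
Since 330 ≠ 1, base 12 is a Fermat witness: 469 is composite.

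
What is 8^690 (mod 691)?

1

8^1 ≡ 8 (mod 691)
8^2 ≡ 8^2 = 64 ≡ 64 (mod 691)
8^4 ≡ 64^2 = 4096 ≡ 641 (mod 691)
8^8 ≡ 641^2 = 410881 ≡ 427 (mod 691)
8^16 ≡ 427^2 = 182329 ≡ 596 (mod 691)
8^32 ≡ 596^2 = 355216 ≡ 42 (mod 691)
8^64 ≡ 42^2 = 1764 ≡ 382 (mod 691)
8^128 ≡ 382^2 = 145924 ≡ 123 (mod 691)
8^256 ≡ 123^2 = 15129 ≡ 618 (mod 691)
8^512 ≡ 618^2 = 381924 ≡ 492 (mod 691)
690 = 512 + 128 + 32 + 16 + 2 in binary powers of 2.
So 8^690 ≡ 492 · 123 · 42 · 596 · 64 ≡ 1 (mod 691).
Since the result is 1, base 8 gives no evidence that 691 is composite.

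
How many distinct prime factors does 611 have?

611 = 13 · 47
611 = 13 · 47, which has 2 distinct prime factors.

2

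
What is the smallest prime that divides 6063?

3

6063 is odd.
Digit sum 15, divisible by 3.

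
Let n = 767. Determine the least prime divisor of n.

13

767 is odd.
Digit sum 20, not divisible by 3.
Ends in 7: not divisible by 5.
7: 767 = 7·109 + 4
11: 767 = 11·69 + 8
13: 767 = 13·59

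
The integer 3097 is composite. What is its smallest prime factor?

19

3097 is odd.
Digit sum 19, not divisible by 3.
Ends in 7: not divisible by 5.
7: 3097 = 7·442 + 3
11: 3097 = 11·281 + 6
13: 3097 = 13·238 + 3
17: 3097 = 17·182 + 3
19: 3097 = 19·163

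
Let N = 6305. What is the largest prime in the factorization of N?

97

6305 = 5 · 1261
1261 = 13 · 97
97 is prime.
So 6305 = 5 · 13 · 97; the largest prime factor is 97.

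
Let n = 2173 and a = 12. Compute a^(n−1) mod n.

12^1 ≡ 12 (mod 2173)
12^2 ≡ 12^2 = 144 ≡ 144 (mod 2173)
12^4 ≡ 144^2 = 20736 ≡ 1179 (mod 2173)
12^8 ≡ 1179^2 = 1390041 ≡ 1494 (mod 2173)
12^16 ≡ 1494^2 = 2232036 ≡ 365 (mod 2173)
12^32 ≡ 365^2 = 133225 ≡ 672 (mod 2173)
12^64 ≡ 672^2 = 451584 ≡ 1773 (mod 2173)
12^128 ≡ 1773^2 = 3143529 ≡ 1371 (mod 2173)
12^256 ≡ 1371^2 = 1879641 ≡ 2169 (mod 2173)
12^512 ≡ 2169^2 = 4704561 ≡ 16 (mod 2173)
12^1024 ≡ 16^2 = 256 ≡ 256 (mod 2173)
12^2048 ≡ 256^2 = 65536 ≡ 346 (mod 2173)
2172 = 2048 + 64 + 32 + 16 + 8 + 4 in binary powers of 2.
So 12^2172 ≡ 346 · 1773 · 672 · 365 · 1494 · 1179 ≡ 148 (mod 2173).
Since 148 ≠ 1, base 12 is a Fermat witness: 2173 is composite.

148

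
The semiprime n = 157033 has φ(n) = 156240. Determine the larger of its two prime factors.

421

φ(n) = (p−1)(q−1) = n − (p+q) + 1, so p + q = 157033 − 156240 + 1 = 794.
p and q are the roots of t² − 794t + 157033 = 0.
Discriminant: 794² − 4·157033 = 630436 − 628132 = 2304; √2304 = 48.
q = (794 − 48)/2 = 373, p = (794 + 48)/2 = 421.
Check: 373 · 421 = 157033.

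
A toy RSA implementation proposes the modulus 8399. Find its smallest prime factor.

8399 is odd.
Digit sum 29, not divisible by 3.
Ends in 9: not divisible by 5.
7: 8399 = 7·1199 + 6
11: 8399 = 11·763 + 6
13: 8399 = 13·646 + 1
17: 8399 = 17·494 + 1
19: 8399 = 19·442 + 1
23: 8399 = 23·365 + 4
29: 8399 = 29·289 + 18
31: 8399 = 31·270 + 29
37: 8399 = 37·227

37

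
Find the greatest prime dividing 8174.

67

8174 = 2 · 4087
4087 = 61 · 67
67 is prime.
So 8174 = 2 · 61 · 67; the largest prime factor is 67.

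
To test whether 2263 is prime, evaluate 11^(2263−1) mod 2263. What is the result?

2093

11^1 ≡ 11 (mod 2263)
11^2 ≡ 11^2 = 121 ≡ 121 (mod 2263)
11^4 ≡ 121^2 = 14641 ≡ 1063 (mod 2263)
11^8 ≡ 1063^2 = 1129969 ≡ 732 (mod 2263)
11^16 ≡ 732^2 = 535824 ≡ 1756 (mod 2263)
11^32 ≡ 1756^2 = 3083536 ≡ 1330 (mod 2263)
11^64 ≡ 1330^2 = 1768900 ≡ 1497 (mod 2263)
11^128 ≡ 1497^2 = 2241009 ≡ 639 (mod 2263)
11^256 ≡ 639^2 = 408321 ≡ 981 (mod 2263)
11^512 ≡ 981^2 = 962361 ≡ 586 (mod 2263)
11^1024 ≡ 586^2 = 343396 ≡ 1683 (mod 2263)
11^2048 ≡ 1683^2 = 2832489 ≡ 1476 (mod 2263)
2262 = 2048 + 128 + 64 + 16 + 4 + 2 in binary powers of 2.
So 11^2262 ≡ 1476 · 639 · 1497 · 1756 · 1063 · 121 ≡ 2093 (mod 2263).
Since 2093 ≠ 1, base 11 is a Fermat witness: 2263 is composite.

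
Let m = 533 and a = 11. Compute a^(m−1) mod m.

146

11^1 ≡ 11 (mod 533)
11^2 ≡ 11^2 = 121 ≡ 121 (mod 533)
11^4 ≡ 121^2 = 14641 ≡ 250 (mod 533)
11^8 ≡ 250^2 = 62500 ≡ 139 (mod 533)
11^16 ≡ 139^2 = 19321 ≡ 133 (mod 533)
11^32 ≡ 133^2 = 17689 ≡ 100 (mod 533)
11^64 ≡ 100^2 = 10000 ≡ 406 (mod 533)
11^128 ≡ 406^2 = 164836 ≡ 139 (mod 533)
11^256 ≡ 139^2 = 19321 ≡ 133 (mod 533)
11^512 ≡ 133^2 = 17689 ≡ 100 (mod 533)
532 = 512 + 16 + 4 in binary powers of 2.
So 11^532 ≡ 100 · 133 · 250 ≡ 146 (mod 533).
Since 146 ≠ 1, base 11 is a Fermat witness: 533 is composite.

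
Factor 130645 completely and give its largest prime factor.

53

130645 = 5 · 26129
26129 = 17 · 1537
1537 = 29 · 53
53 is prime.
So 130645 = 5 · 17 · 29 · 53; the largest prime factor is 53.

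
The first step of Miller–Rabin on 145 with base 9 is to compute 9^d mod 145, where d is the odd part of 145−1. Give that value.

64

145 − 1 = 144 = 2^4 · 9, so d = 9.
9^1 ≡ 9 (mod 145)
9^2 ≡ 9^2 = 81 ≡ 81 (mod 145)
9^4 ≡ 81^2 = 6561 ≡ 36 (mod 145)
9^8 ≡ 36^2 = 1296 ≡ 136 (mod 145)
9 = 8 + 1 in binary powers of 2.
So 9^9 ≡ 136 · 9 ≡ 64 (mod 145).
Squaring chain: 64 → 36 → 136 → 81; never reaches −1, so base 9 is a Miller–Rabin witness that 145 is composite.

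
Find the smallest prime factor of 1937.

13

1937 is odd.
Digit sum 20, not divisible by 3.
Ends in 7: not divisible by 5.
7: 1937 = 7·276 + 5
11: 1937 = 11·176 + 1
13: 1937 = 13·149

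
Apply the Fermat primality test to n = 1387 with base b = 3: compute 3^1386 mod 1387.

3^1 ≡ 3 (mod 1387)
3^2 ≡ 3^2 = 9 ≡ 9 (mod 1387)
3^4 ≡ 9^2 = 81 ≡ 81 (mod 1387)
3^8 ≡ 81^2 = 6561 ≡ 1013 (mod 1387)
3^16 ≡ 1013^2 = 1026169 ≡ 1176 (mod 1387)
3^32 ≡ 1176^2 = 1382976 ≡ 137 (mod 1387)
3^64 ≡ 137^2 = 18769 ≡ 738 (mod 1387)
3^128 ≡ 738^2 = 544644 ≡ 940 (mod 1387)
3^256 ≡ 940^2 = 883600 ≡ 81 (mod 1387)
3^512 ≡ 81^2 = 6561 ≡ 1013 (mod 1387)
3^1024 ≡ 1013^2 = 1026169 ≡ 1176 (mod 1387)
1386 = 1024 + 256 + 64 + 32 + 8 + 2 in binary powers of 2.
So 3^1386 ≡ 1176 · 81 · 738 · 137 · 1013 · 9 ≡ 875 (mod 1387).
Since 875 ≠ 1, base 3 is a Fermat witness: 1387 is composite.

875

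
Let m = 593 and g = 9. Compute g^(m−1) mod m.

9^1 ≡ 9 (mod 593)
9^2 ≡ 9^2 = 81 ≡ 81 (mod 593)
9^4 ≡ 81^2 = 6561 ≡ 38 (mod 593)
9^8 ≡ 38^2 = 1444 ≡ 258 (mod 593)
9^16 ≡ 258^2 = 66564 ≡ 148 (mod 593)
9^32 ≡ 148^2 = 21904 ≡ 556 (mod 593)
9^64 ≡ 556^2 = 309136 ≡ 183 (mod 593)
9^128 ≡ 183^2 = 33489 ≡ 281 (mod 593)
9^256 ≡ 281^2 = 78961 ≡ 92 (mod 593)
9^512 ≡ 92^2 = 8464 ≡ 162 (mod 593)
592 = 512 + 64 + 16 in binary powers of 2.
So 9^592 ≡ 162 · 183 · 148 ≡ 1 (mod 593).
Since the result is 1, base 9 gives no evidence that 593 is composite.

1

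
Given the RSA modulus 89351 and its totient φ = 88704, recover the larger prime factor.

449

φ(n) = (p−1)(q−1) = n − (p+q) + 1, so p + q = 89351 − 88704 + 1 = 648.
p and q are the roots of t² − 648t + 89351 = 0.
Discriminant: 648² − 4·89351 = 419904 − 357404 = 62500; √62500 = 250.
q = (648 − 250)/2 = 199, p = (648 + 250)/2 = 449.
Check: 199 · 449 = 89351.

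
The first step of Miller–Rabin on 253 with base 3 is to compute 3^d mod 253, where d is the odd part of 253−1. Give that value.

236

253 − 1 = 252 = 2^2 · 63, so d = 63.
3^1 ≡ 3 (mod 253)
3^2 ≡ 3^2 = 9 ≡ 9 (mod 253)
3^4 ≡ 9^2 = 81 ≡ 81 (mod 253)
3^8 ≡ 81^2 = 6561 ≡ 236 (mod 253)
3^16 ≡ 236^2 = 55696 ≡ 36 (mod 253)
3^32 ≡ 36^2 = 1296 ≡ 31 (mod 253)
63 = 32 + 16 + 8 + 4 + 2 + 1 in binary powers of 2.
So 3^63 ≡ 31 · 36 · 236 · 81 · 9 · 3 ≡ 236 (mod 253).
Squaring chain: 236 → 36; never reaches −1, so base 3 is a Miller–Rabin witness that 253 is composite.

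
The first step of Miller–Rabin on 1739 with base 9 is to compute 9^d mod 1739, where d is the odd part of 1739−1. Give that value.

1739 − 1 = 1738 = 2^1 · 869, so d = 869.
9^1 ≡ 9 (mod 1739)
9^2 ≡ 9^2 = 81 ≡ 81 (mod 1739)
9^4 ≡ 81^2 = 6561 ≡ 1344 (mod 1739)
9^8 ≡ 1344^2 = 1806336 ≡ 1254 (mod 1739)
9^16 ≡ 1254^2 = 1572516 ≡ 460 (mod 1739)
9^32 ≡ 460^2 = 211600 ≡ 1181 (mod 1739)
9^64 ≡ 1181^2 = 1394761 ≡ 83 (mod 1739)
9^128 ≡ 83^2 = 6889 ≡ 1672 (mod 1739)
9^256 ≡ 1672^2 = 2795584 ≡ 1011 (mod 1739)
9^512 ≡ 1011^2 = 1022121 ≡ 1328 (mod 1739)
869 = 512 + 256 + 64 + 32 + 4 + 1 in binary powers of 2.
So 9^869 ≡ 1328 · 1011 · 83 · 1181 · 1344 · 9 ≡ 1070 (mod 1739).
Squaring chain: 1070; never reaches −1, so base 9 is a Miller–Rabin witness that 1739 is composite.

1070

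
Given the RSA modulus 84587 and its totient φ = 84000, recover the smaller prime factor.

φ(n) = (p−1)(q−1) = n − (p+q) + 1, so p + q = 84587 − 84000 + 1 = 588.
p and q are the roots of t² − 588t + 84587 = 0.
Discriminant: 588² − 4·84587 = 345744 − 338348 = 7396; √7396 = 86.
q = (588 − 86)/2 = 251, p = (588 + 86)/2 = 337.
Check: 251 · 337 = 84587.

251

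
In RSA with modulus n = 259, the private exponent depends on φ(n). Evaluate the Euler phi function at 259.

216

Factor: 259 = 7 · 37.
φ(259) = (7−1) · (37−1) = 6 · 36 = 216.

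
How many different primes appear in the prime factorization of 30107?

4

30107 = 7 · 4301
4301 = 11 · 391
391 = 17 · 23
30107 = 7 · 11 · 17 · 23, which has 4 distinct prime factors.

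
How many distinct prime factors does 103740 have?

103740 = 2^2 · 25935
25935 = 3 · 8645
8645 = 5 · 1729
1729 = 7 · 247
247 = 13 · 19
103740 = 2^2 · 3 · 5 · 7 · 13 · 19, which has 6 distinct prime factors.

6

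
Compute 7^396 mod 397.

1

7^1 ≡ 7 (mod 397)
7^2 ≡ 7^2 = 49 ≡ 49 (mod 397)
7^4 ≡ 49^2 = 2401 ≡ 19 (mod 397)
7^8 ≡ 19^2 = 361 ≡ 361 (mod 397)
7^16 ≡ 361^2 = 130321 ≡ 105 (mod 397)
7^32 ≡ 105^2 = 11025 ≡ 306 (mod 397)
7^64 ≡ 306^2 = 93636 ≡ 341 (mod 397)
7^128 ≡ 341^2 = 116281 ≡ 357 (mod 397)
7^256 ≡ 357^2 = 127449 ≡ 12 (mod 397)
396 = 256 + 128 + 8 + 4 in binary powers of 2.
So 7^396 ≡ 12 · 357 · 361 · 19 ≡ 1 (mod 397).
Since the result is 1, base 7 gives no evidence that 397 is composite.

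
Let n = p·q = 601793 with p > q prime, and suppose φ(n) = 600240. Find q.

φ(n) = (p−1)(q−1) = n − (p+q) + 1, so p + q = 601793 − 600240 + 1 = 1554.
p and q are the roots of t² − 1554t + 601793 = 0.
Discriminant: 1554² − 4·601793 = 2414916 − 2407172 = 7744; √7744 = 88.
q = (1554 − 88)/2 = 733, p = (1554 + 88)/2 = 821.
Check: 733 · 821 = 601793.

733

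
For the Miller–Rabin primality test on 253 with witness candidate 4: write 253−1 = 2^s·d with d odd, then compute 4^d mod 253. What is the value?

9

253 − 1 = 252 = 2^2 · 63, so d = 63.
4^1 ≡ 4 (mod 253)
4^2 ≡ 4^2 = 16 ≡ 16 (mod 253)
4^4 ≡ 16^2 = 256 ≡ 3 (mod 253)
4^8 ≡ 3^2 = 9 ≡ 9 (mod 253)
4^16 ≡ 9^2 = 81 ≡ 81 (mod 253)
4^32 ≡ 81^2 = 6561 ≡ 236 (mod 253)
63 = 32 + 16 + 8 + 4 + 2 + 1 in binary powers of 2.
So 4^63 ≡ 236 · 81 · 9 · 3 · 16 · 4 ≡ 9 (mod 253).
Squaring chain: 9 → 81; never reaches −1, so base 4 is a Miller–Rabin witness that 253 is composite.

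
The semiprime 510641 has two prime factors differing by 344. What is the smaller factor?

Since p = q + 344, we have 510641 = q(q + 344), so q² + 344q − 510641 = 0.
Discriminant: 344² + 4·510641 = 118336 + 2042564 = 2160900; √2160900 = 1470.
q = (−344 + 1470)/2 = 563, and p = q + 344 = 907.
Check: 563 · 907 = 510641.

563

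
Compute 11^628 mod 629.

11^1 ≡ 11 (mod 629)
11^2 ≡ 11^2 = 121 ≡ 121 (mod 629)
11^4 ≡ 121^2 = 14641 ≡ 174 (mod 629)
11^8 ≡ 174^2 = 30276 ≡ 84 (mod 629)
11^16 ≡ 84^2 = 7056 ≡ 137 (mod 629)
11^32 ≡ 137^2 = 18769 ≡ 528 (mod 629)
11^64 ≡ 528^2 = 278784 ≡ 137 (mod 629)
11^128 ≡ 137^2 = 18769 ≡ 528 (mod 629)
11^256 ≡ 528^2 = 278784 ≡ 137 (mod 629)
11^512 ≡ 137^2 = 18769 ≡ 528 (mod 629)
628 = 512 + 64 + 32 + 16 + 4 in binary powers of 2.
So 11^628 ≡ 528 · 137 · 528 · 137 · 174 ≡ 174 (mod 629).
Since 174 ≠ 1, base 11 is a Fermat witness: 629 is composite.

174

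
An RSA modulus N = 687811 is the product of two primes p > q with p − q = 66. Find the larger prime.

Since p = q + 66, we have 687811 = q(q + 66), so q² + 66q − 687811 = 0.
Discriminant: 66² + 4·687811 = 4356 + 2751244 = 2755600; √2755600 = 1660.
q = (−66 + 1660)/2 = 797, and p = q + 66 = 863.
Check: 797 · 863 = 687811.

863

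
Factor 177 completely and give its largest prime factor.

59

177 = 3 · 59
59 is prime.
So 177 = 3 · 59; the largest prime factor is 59.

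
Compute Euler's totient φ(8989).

8800

Factor: 8989 = 89 · 101.
φ(8989) = (89−1) · (101−1) = 88 · 100 = 8800.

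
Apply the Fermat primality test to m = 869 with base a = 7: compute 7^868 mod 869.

7^1 ≡ 7 (mod 869)
7^2 ≡ 7^2 = 49 ≡ 49 (mod 869)
7^4 ≡ 49^2 = 2401 ≡ 663 (mod 869)
7^8 ≡ 663^2 = 439569 ≡ 724 (mod 869)
7^16 ≡ 724^2 = 524176 ≡ 169 (mod 869)
7^32 ≡ 169^2 = 28561 ≡ 753 (mod 869)
7^64 ≡ 753^2 = 567009 ≡ 421 (mod 869)
7^128 ≡ 421^2 = 177241 ≡ 834 (mod 869)
7^256 ≡ 834^2 = 695556 ≡ 356 (mod 869)
7^512 ≡ 356^2 = 126736 ≡ 731 (mod 869)
868 = 512 + 256 + 64 + 32 + 4 in binary powers of 2.
So 7^868 ≡ 731 · 356 · 421 · 753 · 663 ≡ 163 (mod 869).
Since 163 ≠ 1, base 7 is a Fermat witness: 869 is composite.

163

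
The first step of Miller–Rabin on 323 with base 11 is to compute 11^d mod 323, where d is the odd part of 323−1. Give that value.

323 − 1 = 322 = 2^1 · 161, so d = 161.
11^1 ≡ 11 (mod 323)
11^2 ≡ 11^2 = 121 ≡ 121 (mod 323)
11^4 ≡ 121^2 = 14641 ≡ 106 (mod 323)
11^8 ≡ 106^2 = 11236 ≡ 254 (mod 323)
11^16 ≡ 254^2 = 64516 ≡ 239 (mod 323)
11^32 ≡ 239^2 = 57121 ≡ 273 (mod 323)
11^64 ≡ 273^2 = 74529 ≡ 239 (mod 323)
11^128 ≡ 239^2 = 57121 ≡ 273 (mod 323)
161 = 128 + 32 + 1 in binary powers of 2.
So 11^161 ≡ 273 · 273 · 11 ≡ 45 (mod 323).
Squaring chain: 45; never reaches −1, so base 11 is a Miller–Rabin witness that 323 is composite.

45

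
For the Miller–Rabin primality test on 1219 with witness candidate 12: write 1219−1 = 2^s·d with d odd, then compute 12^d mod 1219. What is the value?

634

1219 − 1 = 1218 = 2^1 · 609, so d = 609.
12^1 ≡ 12 (mod 1219)
12^2 ≡ 12^2 = 144 ≡ 144 (mod 1219)
12^4 ≡ 144^2 = 20736 ≡ 13 (mod 1219)
12^8 ≡ 13^2 = 169 ≡ 169 (mod 1219)
12^16 ≡ 169^2 = 28561 ≡ 524 (mod 1219)
12^32 ≡ 524^2 = 274576 ≡ 301 (mod 1219)
12^64 ≡ 301^2 = 90601 ≡ 395 (mod 1219)
12^128 ≡ 395^2 = 156025 ≡ 1212 (mod 1219)
12^256 ≡ 1212^2 = 1468944 ≡ 49 (mod 1219)
12^512 ≡ 49^2 = 2401 ≡ 1182 (mod 1219)
609 = 512 + 64 + 32 + 1 in binary powers of 2.
So 12^609 ≡ 1182 · 395 · 301 · 12 ≡ 634 (mod 1219).
Squaring chain: 634; never reaches −1, so base 12 is a Miller–Rabin witness that 1219 is composite.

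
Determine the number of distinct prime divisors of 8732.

8732 = 2^2 · 2183
2183 = 37 · 59
8732 = 2^2 · 37 · 59, which has 3 distinct prime factors.

3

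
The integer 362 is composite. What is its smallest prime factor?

362 is even: 2 divides it.

2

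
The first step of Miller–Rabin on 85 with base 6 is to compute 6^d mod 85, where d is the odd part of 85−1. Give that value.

41

85 − 1 = 84 = 2^2 · 21, so d = 21.
6^1 ≡ 6 (mod 85)
6^2 ≡ 6^2 = 36 ≡ 36 (mod 85)
6^4 ≡ 36^2 = 1296 ≡ 21 (mod 85)
6^8 ≡ 21^2 = 441 ≡ 16 (mod 85)
6^16 ≡ 16^2 = 256 ≡ 1 (mod 85)
21 = 16 + 4 + 1 in binary powers of 2.
So 6^21 ≡ 1 · 21 · 6 ≡ 41 (mod 85).
Squaring chain: 41 → 66; never reaches −1, so base 6 is a Miller–Rabin witness that 85 is composite.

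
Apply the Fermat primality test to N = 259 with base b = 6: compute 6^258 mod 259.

6^1 ≡ 6 (mod 259)
6^2 ≡ 6^2 = 36 ≡ 36 (mod 259)
6^4 ≡ 36^2 = 1296 ≡ 1 (mod 259)
6^8 ≡ 1^2 = 1 ≡ 1 (mod 259)
6^16 ≡ 1^2 = 1 ≡ 1 (mod 259)
6^32 ≡ 1^2 = 1 ≡ 1 (mod 259)
6^64 ≡ 1^2 = 1 ≡ 1 (mod 259)
6^128 ≡ 1^2 = 1 ≡ 1 (mod 259)
6^256 ≡ 1^2 = 1 ≡ 1 (mod 259)
258 = 256 + 2 in binary powers of 2.
So 6^258 ≡ 1 · 36 ≡ 36 (mod 259).
Since 36 ≠ 1, base 6 is a Fermat witness: 259 is composite.

36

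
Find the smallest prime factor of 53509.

73

53509 is odd.
Digit sum 22, not divisible by 3.
Ends in 9: not divisible by 5.
7: 53509 = 7·7644 + 1
11: 53509 = 11·4864 + 5
13: 53509 = 13·4116 + 1
17: 53509 = 17·3147 + 10
19: 53509 = 19·2816 + 5
23: 53509 = 23·2326 + 11
29: 53509 = 29·1845 + 4
31: 53509 = 31·1726 + 3
37: 53509 = 37·1446 + 7
41: 53509 = 41·1305 + 4
43: 53509 = 43·1244 + 17
47: 53509 = 47·1138 + 23
53: 53509 = 53·1009 + 32
59: 53509 = 59·906 + 55
61: 53509 = 61·877 + 12
67: 53509 = 67·798 + 43
71: 53509 = 71·753 + 46
73: 53509 = 73·733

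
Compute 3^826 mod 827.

1

3^1 ≡ 3 (mod 827)
3^2 ≡ 3^2 = 9 ≡ 9 (mod 827)
3^4 ≡ 9^2 = 81 ≡ 81 (mod 827)
3^8 ≡ 81^2 = 6561 ≡ 772 (mod 827)
3^16 ≡ 772^2 = 595984 ≡ 544 (mod 827)
3^32 ≡ 544^2 = 295936 ≡ 697 (mod 827)
3^64 ≡ 697^2 = 485809 ≡ 360 (mod 827)
3^128 ≡ 360^2 = 129600 ≡ 588 (mod 827)
3^256 ≡ 588^2 = 345744 ≡ 58 (mod 827)
3^512 ≡ 58^2 = 3364 ≡ 56 (mod 827)
826 = 512 + 256 + 32 + 16 + 8 + 2 in binary powers of 2.
So 3^826 ≡ 56 · 58 · 697 · 544 · 772 · 9 ≡ 1 (mod 827).
Since the result is 1, base 3 gives no evidence that 827 is composite.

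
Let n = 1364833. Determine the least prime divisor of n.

47

1364833 is odd.
Digit sum 28, not divisible by 3.
Ends in 3: not divisible by 5.
7: 1364833 = 7·194976 + 1
11: 1364833 = 11·124075 + 8
13: 1364833 = 13·104987 + 2
17: 1364833 = 17·80284 + 5
19: 1364833 = 19·71833 + 6
23: 1364833 = 23·59340 + 13
29: 1364833 = 29·47063 + 6
31: 1364833 = 31·44026 + 27
37: 1364833 = 37·36887 + 14
41: 1364833 = 41·33288 + 25
43: 1364833 = 43·31740 + 13
47: 1364833 = 47·29039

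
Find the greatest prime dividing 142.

71

142 = 2 · 71
71 is prime.
So 142 = 2 · 71; the largest prime factor is 71.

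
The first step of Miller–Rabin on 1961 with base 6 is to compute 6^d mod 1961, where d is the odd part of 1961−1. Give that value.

820

1961 − 1 = 1960 = 2^3 · 245, so d = 245.
6^1 ≡ 6 (mod 1961)
6^2 ≡ 6^2 = 36 ≡ 36 (mod 1961)
6^4 ≡ 36^2 = 1296 ≡ 1296 (mod 1961)
6^8 ≡ 1296^2 = 1679616 ≡ 1000 (mod 1961)
6^16 ≡ 1000^2 = 1000000 ≡ 1851 (mod 1961)
6^32 ≡ 1851^2 = 3426201 ≡ 334 (mod 1961)
6^64 ≡ 334^2 = 111556 ≡ 1740 (mod 1961)
6^128 ≡ 1740^2 = 3027600 ≡ 1777 (mod 1961)
245 = 128 + 64 + 32 + 16 + 4 + 1 in binary powers of 2.
So 6^245 ≡ 1777 · 1740 · 334 · 1851 · 1296 · 6 ≡ 820 (mod 1961).
Squaring chain: 820 → 1738 → 704; never reaches −1, so base 6 is a Miller–Rabin witness that 1961 is composite.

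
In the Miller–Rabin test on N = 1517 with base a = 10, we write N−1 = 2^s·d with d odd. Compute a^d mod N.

1517 − 1 = 1516 = 2^2 · 379, so d = 379.
10^1 ≡ 10 (mod 1517)
10^2 ≡ 10^2 = 100 ≡ 100 (mod 1517)
10^4 ≡ 100^2 = 10000 ≡ 898 (mod 1517)
10^8 ≡ 898^2 = 806404 ≡ 877 (mod 1517)
10^16 ≡ 877^2 = 769129 ≡ 10 (mod 1517)
10^32 ≡ 10^2 = 100 ≡ 100 (mod 1517)
10^64 ≡ 100^2 = 10000 ≡ 898 (mod 1517)
10^128 ≡ 898^2 = 806404 ≡ 877 (mod 1517)
10^256 ≡ 877^2 = 769129 ≡ 10 (mod 1517)
379 = 256 + 64 + 32 + 16 + 8 + 2 + 1 in binary powers of 2.
So 10^379 ≡ 10 · 898 · 100 · 10 · 877 · 100 · 10 ≡ 898 (mod 1517).
Squaring chain: 898 → 877; never reaches −1, so base 10 is a Miller–Rabin witness that 1517 is composite.

898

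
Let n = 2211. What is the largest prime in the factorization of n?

67

2211 = 3 · 737
737 = 11 · 67
67 is prime.
So 2211 = 3 · 11 · 67; the largest prime factor is 67.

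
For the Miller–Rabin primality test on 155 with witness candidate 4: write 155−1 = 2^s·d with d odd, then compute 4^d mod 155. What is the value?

155 − 1 = 154 = 2^1 · 77, so d = 77.
4^1 ≡ 4 (mod 155)
4^2 ≡ 4^2 = 16 ≡ 16 (mod 155)
4^4 ≡ 16^2 = 256 ≡ 101 (mod 155)
4^8 ≡ 101^2 = 10201 ≡ 126 (mod 155)
4^16 ≡ 126^2 = 15876 ≡ 66 (mod 155)
4^32 ≡ 66^2 = 4356 ≡ 16 (mod 155)
4^64 ≡ 16^2 = 256 ≡ 101 (mod 155)
77 = 64 + 8 + 4 + 1 in binary powers of 2.
So 4^77 ≡ 101 · 126 · 101 · 4 ≡ 109 (mod 155).
Squaring chain: 109; never reaches −1, so base 4 is a Miller–Rabin witness that 155 is composite.

109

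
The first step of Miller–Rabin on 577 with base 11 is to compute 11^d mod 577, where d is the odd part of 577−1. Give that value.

263

577 − 1 = 576 = 2^6 · 9, so d = 9.
11^1 ≡ 11 (mod 577)
11^2 ≡ 11^2 = 121 ≡ 121 (mod 577)
11^4 ≡ 121^2 = 14641 ≡ 216 (mod 577)
11^8 ≡ 216^2 = 46656 ≡ 496 (mod 577)
9 = 8 + 1 in binary powers of 2.
So 11^9 ≡ 496 · 11 ≡ 263 (mod 577).
Squaring chain: 263 → 506 → 425 → 24 → 576 → 1; reaches −1, so base 11 does not prove 577 composite.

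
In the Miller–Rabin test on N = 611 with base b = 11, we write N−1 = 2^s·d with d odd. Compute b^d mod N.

611 − 1 = 610 = 2^1 · 305, so d = 305.
11^1 ≡ 11 (mod 611)
11^2 ≡ 11^2 = 121 ≡ 121 (mod 611)
11^4 ≡ 121^2 = 14641 ≡ 588 (mod 611)
11^8 ≡ 588^2 = 345744 ≡ 529 (mod 611)
11^16 ≡ 529^2 = 279841 ≡ 3 (mod 611)
11^32 ≡ 3^2 = 9 ≡ 9 (mod 611)
11^64 ≡ 9^2 = 81 ≡ 81 (mod 611)
11^128 ≡ 81^2 = 6561 ≡ 451 (mod 611)
11^256 ≡ 451^2 = 203401 ≡ 549 (mod 611)
305 = 256 + 32 + 16 + 1 in binary powers of 2.
So 11^305 ≡ 549 · 9 · 3 · 11 ≡ 527 (mod 611).
Squaring chain: 527; never reaches −1, so base 11 is a Miller–Rabin witness that 611 is composite.

527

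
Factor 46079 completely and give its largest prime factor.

46079 = 11 · 4189
4189 = 59 · 71
71 is prime.
So 46079 = 11 · 59 · 71; the largest prime factor is 71.

71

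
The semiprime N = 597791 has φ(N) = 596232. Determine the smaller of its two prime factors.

677

φ(n) = (p−1)(q−1) = n − (p+q) + 1, so p + q = 597791 − 596232 + 1 = 1560.
p and q are the roots of t² − 1560t + 597791 = 0.
Discriminant: 1560² − 4·597791 = 2433600 − 2391164 = 42436; √42436 = 206.
q = (1560 − 206)/2 = 677, p = (1560 + 206)/2 = 883.
Check: 677 · 883 = 597791.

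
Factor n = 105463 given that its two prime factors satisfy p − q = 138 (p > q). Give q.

263

Since p = q + 138, we have 105463 = q(q + 138), so q² + 138q − 105463 = 0.
Discriminant: 138² + 4·105463 = 19044 + 421852 = 440896; √440896 = 664.
q = (−138 + 664)/2 = 263, and p = q + 138 = 401.
Check: 263 · 401 = 105463.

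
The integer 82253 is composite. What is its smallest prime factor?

83

82253 is odd.
Digit sum 20, not divisible by 3.
Ends in 3: not divisible by 5.
7: 82253 = 7·11750 + 3
11: 82253 = 11·7477 + 6
13: 82253 = 13·6327 + 2
17: 82253 = 17·4838 + 7
19: 82253 = 19·4329 + 2
23: 82253 = 23·3576 + 5
29: 82253 = 29·2836 + 9
31: 82253 = 31·2653 + 10
37: 82253 = 37·2223 + 2
41: 82253 = 41·2006 + 7
43: 82253 = 43·1912 + 37
47: 82253 = 47·1750 + 3
53: 82253 = 53·1551 + 50
59: 82253 = 59·1394 + 7
61: 82253 = 61·1348 + 25
67: 82253 = 67·1227 + 44
71: 82253 = 71·1158 + 35
73: 82253 = 73·1126 + 55
79: 82253 = 79·1041 + 14
83: 82253 = 83·991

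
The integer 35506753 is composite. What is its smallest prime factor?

97

35506753 is odd.
Digit sum 34, not divisible by 3.
Ends in 3: not divisible by 5.
7: 35506753 = 7·5072393 + 2
11: 35506753 = 11·3227886 + 7
13: 35506753 = 13·2731288 + 9
17: 35506753 = 17·2088632 + 9
19: 35506753 = 19·1868776 + 9
23: 35506753 = 23·1543771 + 20
29: 35506753 = 29·1224370 + 23
31: 35506753 = 31·1145379 + 4
37: 35506753 = 37·959641 + 36
41: 35506753 = 41·866018 + 15
43: 35506753 = 43·825738 + 19
47: 35506753 = 47·755462 + 39
53: 35506753 = 53·669938 + 39
59: 35506753 = 59·601809 + 22
61: 35506753 = 61·582077 + 56
67: 35506753 = 67·529951 + 36
71: 35506753 = 71·500095 + 8
73: 35506753 = 73·486393 + 64
79: 35506753 = 79·449452 + 45
83: 35506753 = 83·427792 + 17
89: 35506753 = 89·398952 + 25
97: 35506753 = 97·366049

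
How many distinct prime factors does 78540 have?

78540 = 2^2 · 19635
19635 = 3 · 6545
6545 = 5 · 1309
1309 = 7 · 187
187 = 11 · 17
78540 = 2^2 · 3 · 5 · 7 · 11 · 17, which has 6 distinct prime factors.

6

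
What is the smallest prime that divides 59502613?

97

59502613 is odd.
Digit sum 31, not divisible by 3.
Ends in 3: not divisible by 5.
7: 59502613 = 7·8500373 + 2
11: 59502613 = 11·5409328 + 5
13: 59502613 = 13·4577124 + 1
17: 59502613 = 17·3500153 + 12
19: 59502613 = 19·3131716 + 9
23: 59502613 = 23·2587070 + 3
29: 59502613 = 29·2051814 + 7
31: 59502613 = 31·1919439 + 4
37: 59502613 = 37·1608178 + 27
41: 59502613 = 41·1451283 + 10
43: 59502613 = 43·1383781 + 30
47: 59502613 = 47·1266013 + 2
53: 59502613 = 53·1122690 + 43
59: 59502613 = 59·1008518 + 51
61: 59502613 = 61·975452 + 41
67: 59502613 = 67·888098 + 47
71: 59502613 = 71·838064 + 69
73: 59502613 = 73·815104 + 21
79: 59502613 = 79·753197 + 50
83: 59502613 = 83·716898 + 79
89: 59502613 = 89·668568 + 61
97: 59502613 = 97·613429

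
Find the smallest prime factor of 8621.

8621 is odd.
Digit sum 17, not divisible by 3.
Ends in 1: not divisible by 5.
7: 8621 = 7·1231 + 4
11: 8621 = 11·783 + 8
13: 8621 = 13·663 + 2
17: 8621 = 17·507 + 2
19: 8621 = 19·453 + 14
23: 8621 = 23·374 + 19
29: 8621 = 29·297 + 8
31: 8621 = 31·278 + 3
37: 8621 = 37·233

37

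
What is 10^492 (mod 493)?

10^1 ≡ 10 (mod 493)
10^2 ≡ 10^2 = 100 ≡ 100 (mod 493)
10^4 ≡ 100^2 = 10000 ≡ 140 (mod 493)
10^8 ≡ 140^2 = 19600 ≡ 373 (mod 493)
10^16 ≡ 373^2 = 139129 ≡ 103 (mod 493)
10^32 ≡ 103^2 = 10609 ≡ 256 (mod 493)
10^64 ≡ 256^2 = 65536 ≡ 460 (mod 493)
10^128 ≡ 460^2 = 211600 ≡ 103 (mod 493)
10^256 ≡ 103^2 = 10609 ≡ 256 (mod 493)
492 = 256 + 128 + 64 + 32 + 8 + 4 in binary powers of 2.
So 10^492 ≡ 256 · 103 · 460 · 256 · 373 · 140 ≡ 132 (mod 493).
Since 132 ≠ 1, base 10 is a Fermat witness: 493 is composite.

132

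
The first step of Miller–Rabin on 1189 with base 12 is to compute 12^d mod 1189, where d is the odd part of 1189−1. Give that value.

157

1189 − 1 = 1188 = 2^2 · 297, so d = 297.
12^1 ≡ 12 (mod 1189)
12^2 ≡ 12^2 = 144 ≡ 144 (mod 1189)
12^4 ≡ 144^2 = 20736 ≡ 523 (mod 1189)
12^8 ≡ 523^2 = 273529 ≡ 59 (mod 1189)
12^16 ≡ 59^2 = 3481 ≡ 1103 (mod 1189)
12^32 ≡ 1103^2 = 1216609 ≡ 262 (mod 1189)
12^64 ≡ 262^2 = 68644 ≡ 871 (mod 1189)
12^128 ≡ 871^2 = 758641 ≡ 59 (mod 1189)
12^256 ≡ 59^2 = 3481 ≡ 1103 (mod 1189)
297 = 256 + 32 + 8 + 1 in binary powers of 2.
So 12^297 ≡ 1103 · 262 · 59 · 12 ≡ 157 (mod 1189).
Squaring chain: 157 → 869; never reaches −1, so base 12 is a Miller–Rabin witness that 1189 is composite.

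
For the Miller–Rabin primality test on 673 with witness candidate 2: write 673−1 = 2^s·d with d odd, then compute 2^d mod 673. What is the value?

84

673 − 1 = 672 = 2^5 · 21, so d = 21.
2^1 ≡ 2 (mod 673)
2^2 ≡ 2^2 = 4 ≡ 4 (mod 673)
2^4 ≡ 4^2 = 16 ≡ 16 (mod 673)
2^8 ≡ 16^2 = 256 ≡ 256 (mod 673)
2^16 ≡ 256^2 = 65536 ≡ 255 (mod 673)
21 = 16 + 4 + 1 in binary powers of 2.
So 2^21 ≡ 255 · 16 · 2 ≡ 84 (mod 673).
Squaring chain: 84 → 326 → 615 → 672 → 1; reaches −1, so base 2 does not prove 673 composite.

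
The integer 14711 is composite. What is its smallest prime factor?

14711 is odd.
Digit sum 14, not divisible by 3.
Ends in 1: not divisible by 5.
7: 14711 = 7·2101 + 4
11: 14711 = 11·1337 + 4
13: 14711 = 13·1131 + 8
17: 14711 = 17·865 + 6
19: 14711 = 19·774 + 5
23: 14711 = 23·639 + 14
29: 14711 = 29·507 + 8
31: 14711 = 31·474 + 17
37: 14711 = 37·397 + 22
41: 14711 = 41·358 + 33
43: 14711 = 43·342 + 5
47: 14711 = 47·313

47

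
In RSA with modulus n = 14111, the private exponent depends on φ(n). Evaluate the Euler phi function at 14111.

13872

Factor: 14111 = 103 · 137.
φ(14111) = (103−1) · (137−1) = 102 · 136 = 13872.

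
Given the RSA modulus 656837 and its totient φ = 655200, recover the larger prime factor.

φ(n) = (p−1)(q−1) = n − (p+q) + 1, so p + q = 656837 − 655200 + 1 = 1638.
p and q are the roots of t² − 1638t + 656837 = 0.
Discriminant: 1638² − 4·656837 = 2683044 − 2627348 = 55696; √55696 = 236.
q = (1638 − 236)/2 = 701, p = (1638 + 236)/2 = 937.
Check: 701 · 937 = 656837.

937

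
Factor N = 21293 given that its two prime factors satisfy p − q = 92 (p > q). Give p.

199

Since p = q + 92, we have 21293 = q(q + 92), so q² + 92q − 21293 = 0.
Discriminant: 92² + 4·21293 = 8464 + 85172 = 93636; √93636 = 306.
q = (−92 + 306)/2 = 107, and p = q + 92 = 199.
Check: 107 · 199 = 21293.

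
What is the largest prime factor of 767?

59

767 = 13 · 59
59 is prime.
So 767 = 13 · 59; the largest prime factor is 59.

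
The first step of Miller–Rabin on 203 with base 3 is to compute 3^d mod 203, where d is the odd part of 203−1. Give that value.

203 − 1 = 202 = 2^1 · 101, so d = 101.
3^1 ≡ 3 (mod 203)
3^2 ≡ 3^2 = 9 ≡ 9 (mod 203)
3^4 ≡ 9^2 = 81 ≡ 81 (mod 203)
3^8 ≡ 81^2 = 6561 ≡ 65 (mod 203)
3^16 ≡ 65^2 = 4225 ≡ 165 (mod 203)
3^32 ≡ 165^2 = 27225 ≡ 23 (mod 203)
3^64 ≡ 23^2 = 529 ≡ 123 (mod 203)
101 = 64 + 32 + 4 + 1 in binary powers of 2.
So 3^101 ≡ 123 · 23 · 81 · 3 ≡ 89 (mod 203).
Squaring chain: 89; never reaches −1, so base 3 is a Miller–Rabin witness that 203 is composite.

89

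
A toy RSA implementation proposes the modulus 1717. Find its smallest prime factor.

17

1717 is odd.
Digit sum 16, not divisible by 3.
Ends in 7: not divisible by 5.
7: 1717 = 7·245 + 2
11: 1717 = 11·156 + 1
13: 1717 = 13·132 + 1
17: 1717 = 17·101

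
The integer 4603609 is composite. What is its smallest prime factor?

61

4603609 is odd.
Digit sum 28, not divisible by 3.
Ends in 9: not divisible by 5.
7: 4603609 = 7·657658 + 3
11: 4603609 = 11·418509 + 10
13: 4603609 = 13·354123 + 10
17: 4603609 = 17·270800 + 9
19: 4603609 = 19·242295 + 4
23: 4603609 = 23·200156 + 21
29: 4603609 = 29·158745 + 4
31: 4603609 = 31·148503 + 16
37: 4603609 = 37·124421 + 32
41: 4603609 = 41·112283 + 6
43: 4603609 = 43·107060 + 29
47: 4603609 = 47·97949 + 6
53: 4603609 = 53·86860 + 29
59: 4603609 = 59·78027 + 16
61: 4603609 = 61·75469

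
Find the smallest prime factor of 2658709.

2658709 is odd.
Digit sum 37, not divisible by 3.
Ends in 9: not divisible by 5.
7: 2658709 = 7·379815 + 4
11: 2658709 = 11·241700 + 9
13: 2658709 = 13·204516 + 1
17: 2658709 = 17·156394 + 11
19: 2658709 = 19·139932 + 1
23: 2658709 = 23·115596 + 1
29: 2658709 = 29·91679 + 18
31: 2658709 = 31·85764 + 25
37: 2658709 = 37·71857

37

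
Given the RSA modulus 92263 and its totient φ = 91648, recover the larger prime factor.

359

φ(n) = (p−1)(q−1) = n − (p+q) + 1, so p + q = 92263 − 91648 + 1 = 616.
p and q are the roots of t² − 616t + 92263 = 0.
Discriminant: 616² − 4·92263 = 379456 − 369052 = 10404; √10404 = 102.
q = (616 − 102)/2 = 257, p = (616 + 102)/2 = 359.
Check: 257 · 359 = 92263.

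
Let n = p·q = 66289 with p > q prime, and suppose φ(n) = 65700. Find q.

φ(n) = (p−1)(q−1) = n − (p+q) + 1, so p + q = 66289 − 65700 + 1 = 590.
p and q are the roots of t² − 590t + 66289 = 0.
Discriminant: 590² − 4·66289 = 348100 − 265156 = 82944; √82944 = 288.
q = (590 − 288)/2 = 151, p = (590 + 288)/2 = 439.
Check: 151 · 439 = 66289.

151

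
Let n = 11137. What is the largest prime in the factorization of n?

11137 = 7 · 1591
1591 = 37 · 43
43 is prime.
So 11137 = 7 · 37 · 43; the largest prime factor is 43.

43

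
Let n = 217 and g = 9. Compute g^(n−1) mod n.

8

9^1 ≡ 9 (mod 217)
9^2 ≡ 9^2 = 81 ≡ 81 (mod 217)
9^4 ≡ 81^2 = 6561 ≡ 51 (mod 217)
9^8 ≡ 51^2 = 2601 ≡ 214 (mod 217)
9^16 ≡ 214^2 = 45796 ≡ 9 (mod 217)
9^32 ≡ 9^2 = 81 ≡ 81 (mod 217)
9^64 ≡ 81^2 = 6561 ≡ 51 (mod 217)
9^128 ≡ 51^2 = 2601 ≡ 214 (mod 217)
216 = 128 + 64 + 16 + 8 in binary powers of 2.
So 9^216 ≡ 214 · 51 · 9 · 214 ≡ 8 (mod 217).
Since 8 ≠ 1, base 9 is a Fermat witness: 217 is composite.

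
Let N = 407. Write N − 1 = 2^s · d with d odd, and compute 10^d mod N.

407 − 1 = 406 = 2^1 · 203, so d = 203.
10^1 ≡ 10 (mod 407)
10^2 ≡ 10^2 = 100 ≡ 100 (mod 407)
10^4 ≡ 100^2 = 10000 ≡ 232 (mod 407)
10^8 ≡ 232^2 = 53824 ≡ 100 (mod 407)
10^16 ≡ 100^2 = 10000 ≡ 232 (mod 407)
10^32 ≡ 232^2 = 53824 ≡ 100 (mod 407)
10^64 ≡ 100^2 = 10000 ≡ 232 (mod 407)
10^128 ≡ 232^2 = 53824 ≡ 100 (mod 407)
203 = 128 + 64 + 8 + 2 + 1 in binary powers of 2.
So 10^203 ≡ 100 · 232 · 100 · 100 · 10 ≡ 285 (mod 407).
Squaring chain: 285; never reaches −1, so base 10 is a Miller–Rabin witness that 407 is composite.

285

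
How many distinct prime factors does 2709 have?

3

2709 = 3^2 · 301
301 = 7 · 43
2709 = 3^2 · 7 · 43, which has 3 distinct prime factors.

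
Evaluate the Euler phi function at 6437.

Factor: 6437 = 41 · 157.
φ(6437) = (41−1) · (157−1) = 40 · 156 = 6240.

6240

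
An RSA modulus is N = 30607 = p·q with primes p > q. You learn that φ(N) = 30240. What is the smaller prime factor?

φ(n) = (p−1)(q−1) = n − (p+q) + 1, so p + q = 30607 − 30240 + 1 = 368.
p and q are the roots of t² − 368t + 30607 = 0.
Discriminant: 368² − 4·30607 = 135424 − 122428 = 12996; √12996 = 114.
q = (368 − 114)/2 = 127, p = (368 + 114)/2 = 241.
Check: 127 · 241 = 30607.

127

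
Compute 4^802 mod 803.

4^1 ≡ 4 (mod 803)
4^2 ≡ 4^2 = 16 ≡ 16 (mod 803)
4^4 ≡ 16^2 = 256 ≡ 256 (mod 803)
4^8 ≡ 256^2 = 65536 ≡ 493 (mod 803)
4^16 ≡ 493^2 = 243049 ≡ 543 (mod 803)
4^32 ≡ 543^2 = 294849 ≡ 148 (mod 803)
4^64 ≡ 148^2 = 21904 ≡ 223 (mod 803)
4^128 ≡ 223^2 = 49729 ≡ 746 (mod 803)
4^256 ≡ 746^2 = 556516 ≡ 37 (mod 803)
4^512 ≡ 37^2 = 1369 ≡ 566 (mod 803)
802 = 512 + 256 + 32 + 2 in binary powers of 2.
So 4^802 ≡ 566 · 37 · 148 · 16 ≡ 588 (mod 803).
Since 588 ≠ 1, base 4 is a Fermat witness: 803 is composite.

588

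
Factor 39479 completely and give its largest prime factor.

39479 = 11 · 3589
3589 = 37 · 97
97 is prime.
So 39479 = 11 · 37 · 97; the largest prime factor is 97.

97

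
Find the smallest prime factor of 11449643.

53

11449643 is odd.
Digit sum 32, not divisible by 3.
Ends in 3: not divisible by 5.
7: 11449643 = 7·1635663 + 2
11: 11449643 = 11·1040876 + 7
13: 11449643 = 13·880741 + 10
17: 11449643 = 17·673508 + 7
19: 11449643 = 19·602612 + 15
23: 11449643 = 23·497810 + 13
29: 11449643 = 29·394815 + 8
31: 11449643 = 31·369343 + 10
37: 11449643 = 37·309449 + 30
41: 11449643 = 41·279259 + 24
43: 11449643 = 43·266270 + 33
47: 11449643 = 47·243609 + 20
53: 11449643 = 53·216031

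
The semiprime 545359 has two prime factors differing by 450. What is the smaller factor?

Since p = q + 450, we have 545359 = q(q + 450), so q² + 450q − 545359 = 0.
Discriminant: 450² + 4·545359 = 202500 + 2181436 = 2383936; √2383936 = 1544.
q = (−450 + 1544)/2 = 547, and p = q + 450 = 997.
Check: 547 · 997 = 545359.

547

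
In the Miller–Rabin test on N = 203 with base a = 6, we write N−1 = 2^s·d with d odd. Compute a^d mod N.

203 − 1 = 202 = 2^1 · 101, so d = 101.
6^1 ≡ 6 (mod 203)
6^2 ≡ 6^2 = 36 ≡ 36 (mod 203)
6^4 ≡ 36^2 = 1296 ≡ 78 (mod 203)
6^8 ≡ 78^2 = 6084 ≡ 197 (mod 203)
6^16 ≡ 197^2 = 38809 ≡ 36 (mod 203)
6^32 ≡ 36^2 = 1296 ≡ 78 (mod 203)
6^64 ≡ 78^2 = 6084 ≡ 197 (mod 203)
101 = 64 + 32 + 4 + 1 in binary powers of 2.
So 6^101 ≡ 197 · 78 · 78 · 6 ≡ 13 (mod 203).
Squaring chain: 13; never reaches −1, so base 6 is a Miller–Rabin witness that 203 is composite.

13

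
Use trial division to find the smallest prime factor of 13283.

37

13283 is odd.
Digit sum 17, not divisible by 3.
Ends in 3: not divisible by 5.
7: 13283 = 7·1897 + 4
11: 13283 = 11·1207 + 6
13: 13283 = 13·1021 + 10
17: 13283 = 17·781 + 6
19: 13283 = 19·699 + 2
23: 13283 = 23·577 + 12
29: 13283 = 29·458 + 1
31: 13283 = 31·428 + 15
37: 13283 = 37·359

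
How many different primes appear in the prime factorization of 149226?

149226 = 2 · 74613
74613 = 3 · 24871
24871 = 7 · 3553
3553 = 11 · 323
323 = 17 · 19
149226 = 2 · 3 · 7 · 11 · 17 · 19, which has 6 distinct prime factors.

6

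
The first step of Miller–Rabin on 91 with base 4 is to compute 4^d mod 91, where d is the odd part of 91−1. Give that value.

91 − 1 = 90 = 2^1 · 45, so d = 45.
4^1 ≡ 4 (mod 91)
4^2 ≡ 4^2 = 16 ≡ 16 (mod 91)
4^4 ≡ 16^2 = 256 ≡ 74 (mod 91)
4^8 ≡ 74^2 = 5476 ≡ 16 (mod 91)
4^16 ≡ 16^2 = 256 ≡ 74 (mod 91)
4^32 ≡ 74^2 = 5476 ≡ 16 (mod 91)
45 = 32 + 8 + 4 + 1 in binary powers of 2.
So 4^45 ≡ 16 · 16 · 74 · 4 ≡ 64 (mod 91).
Squaring chain: 64; never reaches −1, so base 4 is a Miller–Rabin witness that 91 is composite.

64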